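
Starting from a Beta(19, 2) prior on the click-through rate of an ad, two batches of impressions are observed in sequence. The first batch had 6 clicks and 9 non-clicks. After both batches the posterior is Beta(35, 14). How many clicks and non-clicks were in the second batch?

Because Beta–binomial updating is additive in the counts, the combined data contributed (α_post−α_prior, β_post−β_prior) successes and failures.
Total across both batches: 35−19=16 clicks, 14−2=12 non-clicks.
Subtract the first batch: 16−6=10 clicks and 12−9=3 non-clicks.

10 clicks and 3 non-clicks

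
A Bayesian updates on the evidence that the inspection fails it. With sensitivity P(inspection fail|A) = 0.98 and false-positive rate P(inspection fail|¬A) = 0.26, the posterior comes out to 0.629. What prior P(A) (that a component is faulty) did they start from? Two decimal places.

In odds form, posterior odds = prior odds × likelihood ratio, so prior odds = posterior odds ÷ LR.
Posterior odds = 0.629/(1−0.629) = 1.6954. LR = 0.98/0.26 = 3.7692.
Prior odds = 1.6954/3.7692 = 0.4498, so P(A) = 0.4498/(1+0.4498) ≈ 0.31.

P(A) = 0.31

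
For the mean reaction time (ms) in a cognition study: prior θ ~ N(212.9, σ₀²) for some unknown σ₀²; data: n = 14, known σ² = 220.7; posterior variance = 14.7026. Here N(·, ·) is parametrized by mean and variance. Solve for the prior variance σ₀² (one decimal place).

σ₀² = 218.3

Posterior precision equals prior precision plus data precision: 1/σ_n² = 1/σ₀² + n/σ².
So 1/σ₀² = 1/14.7026 − 14/220.7 = 0.068015 − 0.063435 = 0.004580.
Hence σ₀² = 1/0.004580 ≈ 218.3.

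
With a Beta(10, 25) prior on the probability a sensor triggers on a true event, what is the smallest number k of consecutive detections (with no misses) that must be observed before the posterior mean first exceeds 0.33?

After k detections and 0 misses the posterior is Beta(10+k, 25), with mean (10+k)/(10+25+k).
Set (10+k)/(35+k) > 0.33 and solve: k > (0.33·35 − 10)/(1 − 0.33) = 2.313.
The smallest integer exceeding 2.313 is 3, and checking k=3: (13)/(38) = 0.3421 > 0.33.

k = 3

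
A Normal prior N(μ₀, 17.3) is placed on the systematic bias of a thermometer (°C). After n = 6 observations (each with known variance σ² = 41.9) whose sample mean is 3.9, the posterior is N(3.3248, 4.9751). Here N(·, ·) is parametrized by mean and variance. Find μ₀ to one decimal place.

With known observation variance, the Normal–Normal posterior has precision τ_n = τ₀ + n/σ² and mean μ_n = (τ₀μ₀ + (n/σ²)x̄)/τ_n.
Here τ₀ = 1/17.3 = 0.057803 and τ_data = 6/41.9 = 0.143198, so τ_n = 0.201001.
Rearranging for μ₀: μ₀ = (μ_n·τ_n − τ_data·x̄)/τ₀ = (3.3248·0.201001 − 0.143198·3.9) / 0.057803 = 0.109816/0.057803 ≈ 1.9.

μ₀ = 1.9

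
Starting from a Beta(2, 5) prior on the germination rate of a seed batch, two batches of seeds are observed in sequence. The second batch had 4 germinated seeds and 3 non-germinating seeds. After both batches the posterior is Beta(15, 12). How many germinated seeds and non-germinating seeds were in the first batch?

9 germinated seeds and 4 non-germinating seeds

Sequential conjugate updates are equivalent to a single update on the pooled data, so total successes = posterior α − prior α and total failures = posterior β − prior β.
Total across both batches: 15−2=13 germinated seeds, 12−5=7 non-germinating seeds.
Subtract the second batch: 13−4=9 germinated seeds and 7−3=4 non-germinating seeds.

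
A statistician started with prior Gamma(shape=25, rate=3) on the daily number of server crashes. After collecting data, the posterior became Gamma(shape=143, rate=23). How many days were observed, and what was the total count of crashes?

Gamma–Poisson conjugacy: posterior shape = α + Σxᵢ, posterior rate = β + n.
Matching: Σxᵢ = 143 − 25 = 118 and n = 23 − 3 = 20.

n = 20 days with total 118 crashes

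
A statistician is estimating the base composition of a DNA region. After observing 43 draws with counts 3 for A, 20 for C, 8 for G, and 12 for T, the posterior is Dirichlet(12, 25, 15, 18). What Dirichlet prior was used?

For a Dirichlet(α) prior with multinomial counts c, the posterior is Dirichlet(α + c) componentwise.
Subtract each count from the matching posterior parameter: 12−3=9, 25−20=5, 15−8=7, 18−12=6.

Dirichlet(9, 5, 7, 6)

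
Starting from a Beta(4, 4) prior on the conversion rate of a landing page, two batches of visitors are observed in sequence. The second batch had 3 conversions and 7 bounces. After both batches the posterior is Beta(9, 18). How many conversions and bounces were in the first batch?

2 conversions and 7 bounces

Because Beta–binomial updating is additive in the counts, the combined data contributed (α_post−α_prior, β_post−β_prior) successes and failures.
Total across both batches: 9−4=5 conversions, 18−4=14 bounces.
Subtract the second batch: 5−3=2 conversions and 14−7=7 bounces.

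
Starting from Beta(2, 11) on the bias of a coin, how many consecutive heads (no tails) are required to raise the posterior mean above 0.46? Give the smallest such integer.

k = 8

After k heads and 0 tails the posterior is Beta(2+k, 11), with mean (2+k)/(2+11+k).
Set (2+k)/(13+k) > 0.46 and solve: k > (0.46·13 − 2)/(1 − 0.46) = 7.370.
The smallest integer exceeding 7.370 is 8, and checking k=8: (10)/(21) = 0.4762 > 0.46.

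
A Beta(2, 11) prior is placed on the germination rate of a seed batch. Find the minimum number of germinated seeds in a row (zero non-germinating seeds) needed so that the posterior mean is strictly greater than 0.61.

k = 16

After k germinated seeds and 0 non-germinating seeds the posterior is Beta(2+k, 11), with mean (2+k)/(2+11+k).
Set (2+k)/(13+k) > 0.61 and solve: k > (0.61·13 − 2)/(1 − 0.61) = 15.205.
The smallest integer exceeding 15.205 is 16, and checking k=16: (18)/(29) = 0.6207 > 0.61.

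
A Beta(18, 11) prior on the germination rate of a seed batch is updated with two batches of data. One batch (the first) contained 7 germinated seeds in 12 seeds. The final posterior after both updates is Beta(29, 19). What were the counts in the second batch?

4 germinated seeds and 3 non-germinating seeds

Because Beta–binomial updating is additive in the counts, the combined data contributed (α_post−α_prior, β_post−β_prior) successes and failures.
Total across both batches: 29−18=11 germinated seeds, 19−11=8 non-germinating seeds.
Subtract the first batch: 11−7=4 germinated seeds and 8−5=3 non-germinating seeds.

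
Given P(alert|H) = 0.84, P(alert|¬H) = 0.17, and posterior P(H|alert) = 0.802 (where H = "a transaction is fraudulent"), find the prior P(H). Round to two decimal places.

In odds form, posterior odds = prior odds × likelihood ratio, so prior odds = posterior odds ÷ LR.
Posterior odds = 0.802/(1−0.802) = 4.0505. LR = 0.84/0.17 = 4.9412.
Prior odds = 4.0505/4.9412 = 0.8197, so P(H) = 0.8197/(1+0.8197) ≈ 0.45.

P(H) = 0.45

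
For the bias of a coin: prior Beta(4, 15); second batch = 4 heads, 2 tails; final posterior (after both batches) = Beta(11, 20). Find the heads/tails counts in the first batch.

Because Beta–binomial updating is additive in the counts, the combined data contributed (α_post−α_prior, β_post−β_prior) successes and failures.
Total across both batches: 11−4=7 heads, 20−15=5 tails.
Subtract the second batch: 7−4=3 heads and 5−2=3 tails.

3 heads and 3 tails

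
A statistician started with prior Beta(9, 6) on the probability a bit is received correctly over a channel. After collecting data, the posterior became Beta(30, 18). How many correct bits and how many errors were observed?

21 correct bits and 12 errors

Beta is conjugate to the binomial likelihood: posterior = Beta(a+s, b+f).
Match parameters: s=30−9=21, f=18−6=12.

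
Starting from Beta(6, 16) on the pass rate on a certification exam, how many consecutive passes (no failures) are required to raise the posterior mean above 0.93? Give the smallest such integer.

After k passes and 0 failures the posterior is Beta(6+k, 16), with mean (6+k)/(6+16+k).
Set (6+k)/(22+k) > 0.93 and solve: k > (0.93·22 − 6)/(1 − 0.93) = 206.571.
The smallest integer exceeding 206.571 is 207.

k = 207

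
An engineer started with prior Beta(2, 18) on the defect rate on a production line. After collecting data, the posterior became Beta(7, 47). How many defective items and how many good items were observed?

5 defective items and 29 good items

A Beta(a, b) prior with s successes and f failures in binomial data gives a Beta(a+s, b+f) posterior.
Match parameters: s=7−2=5, f=47−18=29.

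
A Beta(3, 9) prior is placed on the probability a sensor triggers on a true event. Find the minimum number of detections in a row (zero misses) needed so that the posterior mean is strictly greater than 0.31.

k = 2

After k detections and 0 misses the posterior is Beta(3+k, 9), with mean (3+k)/(3+9+k).
Set (3+k)/(12+k) > 0.31 and solve: k > (0.31·12 − 3)/(1 − 0.31) = 1.043.
The smallest integer exceeding 1.043 is 2.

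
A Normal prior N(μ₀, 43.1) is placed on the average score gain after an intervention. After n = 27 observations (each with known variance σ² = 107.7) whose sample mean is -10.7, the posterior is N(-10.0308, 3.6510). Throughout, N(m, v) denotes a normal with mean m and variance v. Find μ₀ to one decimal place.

With known observation variance, the Normal–Normal posterior has precision τ_n = τ₀ + n/σ² and mean μ_n = (τ₀μ₀ + (n/σ²)x̄)/τ_n.
Here τ₀ = 1/43.1 = 0.023202 and τ_data = 27/107.7 = 0.250696, so τ_n = 0.273898.
Rearranging for μ₀: μ₀ = (μ_n·τ_n − τ_data·x̄)/τ₀ = (-10.0308·0.273898 − 0.250696·-10.7) / 0.023202 = -0.064969/0.023202 ≈ -2.8.

μ₀ = -2.8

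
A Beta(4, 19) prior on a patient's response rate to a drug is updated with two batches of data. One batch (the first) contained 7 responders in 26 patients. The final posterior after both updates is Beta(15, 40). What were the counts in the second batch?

Because Beta–binomial updating is additive in the counts, the combined data contributed (α_post−α_prior, β_post−β_prior) successes and failures.
Total across both batches: 15−4=11 responders, 40−19=21 non-responders.
Subtract the first batch: 11−7=4 responders and 21−19=2 non-responders.

4 responders and 2 non-responders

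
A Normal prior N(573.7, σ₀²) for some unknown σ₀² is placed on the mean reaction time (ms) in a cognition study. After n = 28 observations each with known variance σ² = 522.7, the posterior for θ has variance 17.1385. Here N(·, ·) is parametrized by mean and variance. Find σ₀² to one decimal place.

For the Normal–Normal model with known σ², precisions add: τ_n = τ₀ + n/σ².
So 1/σ₀² = 1/17.1385 − 28/522.7 = 0.058348 − 0.053568 = 0.004780.
Hence σ₀² = 1/0.004780 ≈ 209.2.

σ₀² = 209.2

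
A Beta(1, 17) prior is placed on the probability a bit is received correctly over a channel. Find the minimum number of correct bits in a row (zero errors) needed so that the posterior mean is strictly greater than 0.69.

After k correct bits and 0 errors the posterior is Beta(1+k, 17), with mean (1+k)/(1+17+k).
Set (1+k)/(18+k) > 0.69 and solve: k > (0.69·18 − 1)/(1 − 0.69) = 36.839.
The smallest integer exceeding 36.839 is 37, and checking k=37: (38)/(55) = 0.6909 > 0.69.

k = 37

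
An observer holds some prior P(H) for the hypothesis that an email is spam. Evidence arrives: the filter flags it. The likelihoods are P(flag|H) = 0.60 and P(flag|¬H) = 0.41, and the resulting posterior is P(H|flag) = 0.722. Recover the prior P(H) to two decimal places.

P(H) = 0.64

Bayes' rule in odds form gives O(H|E) = O(H)·[P(E|H)/P(E|¬H)], hence O(H) = O(H|E)/LR.
Posterior odds = 0.722/(1−0.722) = 2.5971. LR = 0.60/0.41 = 1.4634.
Prior odds = 2.5971/1.4634 = 1.7747, so P(H) = 1.7747/(1+1.7747) ≈ 0.64.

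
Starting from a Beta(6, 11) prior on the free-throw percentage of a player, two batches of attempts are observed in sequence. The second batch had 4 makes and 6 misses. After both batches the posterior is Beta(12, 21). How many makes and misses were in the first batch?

Sequential conjugate updates are equivalent to a single update on the pooled data, so total successes = posterior α − prior α and total failures = posterior β − prior β.
Total across both batches: 12−6=6 makes, 21−11=10 misses.
Subtract the second batch: 6−4=2 makes and 10−6=4 misses.

2 makes and 4 misses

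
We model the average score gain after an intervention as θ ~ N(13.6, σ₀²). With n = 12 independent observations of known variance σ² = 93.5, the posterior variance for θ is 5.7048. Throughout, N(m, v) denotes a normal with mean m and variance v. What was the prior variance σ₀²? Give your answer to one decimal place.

σ₀² = 21.3

Posterior precision equals prior precision plus data precision: 1/σ_n² = 1/σ₀² + n/σ².
So 1/σ₀² = 1/5.7048 − 12/93.5 = 0.175291 − 0.128342 = 0.046949.
Hence σ₀² = 1/0.046949 ≈ 21.3.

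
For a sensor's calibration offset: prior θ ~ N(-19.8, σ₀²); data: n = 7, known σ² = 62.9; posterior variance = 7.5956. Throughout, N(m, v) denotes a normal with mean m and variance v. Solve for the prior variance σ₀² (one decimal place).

Posterior precision equals prior precision plus data precision: 1/σ_n² = 1/σ₀² + n/σ².
So 1/σ₀² = 1/7.5956 − 7/62.9 = 0.131655 − 0.111288 = 0.020367.
Hence σ₀² = 1/0.020367 ≈ 49.1.

σ₀² = 49.1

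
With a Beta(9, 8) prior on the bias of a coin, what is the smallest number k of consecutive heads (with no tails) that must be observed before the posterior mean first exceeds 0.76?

After k heads and 0 tails the posterior is Beta(9+k, 8), with mean (9+k)/(9+8+k).
Set (9+k)/(17+k) > 0.76 and solve: k > (0.76·17 − 9)/(1 − 0.76) = 16.333.
The smallest integer exceeding 16.333 is 17.

k = 17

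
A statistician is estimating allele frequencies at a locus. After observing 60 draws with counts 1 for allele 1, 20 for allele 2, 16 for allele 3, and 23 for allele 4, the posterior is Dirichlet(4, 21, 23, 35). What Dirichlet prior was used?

Dirichlet(3, 1, 7, 12)

For a Dirichlet(α) prior with multinomial counts c, the posterior is Dirichlet(α + c) componentwise.
Subtract each count from the matching posterior parameter: 4−1=3, 21−20=1, 23−16=7, 35−23=12.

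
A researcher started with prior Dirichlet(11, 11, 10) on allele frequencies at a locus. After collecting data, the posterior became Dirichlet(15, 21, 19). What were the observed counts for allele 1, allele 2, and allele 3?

counts (4, 10, 9)

For a Dirichlet(α) prior with multinomial counts c, the posterior is Dirichlet(α + c) componentwise.
Counts are posterior − prior componentwise: 15−11=4, 21−11=10, 19−10=9.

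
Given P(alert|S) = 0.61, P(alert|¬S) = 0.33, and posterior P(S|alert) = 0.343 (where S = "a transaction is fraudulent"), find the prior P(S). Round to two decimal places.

Bayes' rule in odds form gives O(S|E) = O(S)·[P(E|S)/P(E|¬S)], hence O(S) = O(S|E)/LR.
Posterior odds = 0.343/(1−0.343) = 0.5221. LR = 0.61/0.33 = 1.8485.
Prior odds = 0.5221/1.8485 = 0.2824, so P(S) = 0.2824/(1+0.2824) ≈ 0.22.

P(S) = 0.22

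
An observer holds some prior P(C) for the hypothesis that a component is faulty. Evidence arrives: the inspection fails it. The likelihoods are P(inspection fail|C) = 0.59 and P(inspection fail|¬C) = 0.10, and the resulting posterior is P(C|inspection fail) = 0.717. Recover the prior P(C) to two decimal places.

P(C) = 0.30

Bayes' rule in odds form gives O(C|E) = O(C)·[P(E|C)/P(E|¬C)], hence O(C) = O(C|E)/LR.
Posterior odds = 0.717/(1−0.717) = 2.5336. LR = 0.59/0.10 = 5.9000.
Prior odds = 2.5336/5.9000 = 0.4294, so P(C) = 0.4294/(1+0.4294) ≈ 0.30.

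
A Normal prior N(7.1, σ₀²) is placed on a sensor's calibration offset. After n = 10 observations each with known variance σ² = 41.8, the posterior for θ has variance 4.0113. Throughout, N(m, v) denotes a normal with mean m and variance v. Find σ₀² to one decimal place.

σ₀² = 99.4

Posterior precision equals prior precision plus data precision: 1/σ_n² = 1/σ₀² + n/σ².
So 1/σ₀² = 1/4.0113 − 10/41.8 = 0.249296 − 0.239234 = 0.010062.
Hence σ₀² = 1/0.010062 ≈ 99.4.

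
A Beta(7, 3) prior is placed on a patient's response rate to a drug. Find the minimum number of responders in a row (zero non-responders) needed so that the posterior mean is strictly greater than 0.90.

k = 21

After k responders and 0 non-responders the posterior is Beta(7+k, 3), with mean (7+k)/(7+3+k).
Set (7+k)/(10+k) > 0.90 and solve: k > (0.90·10 − 7)/(1 − 0.90) = 20.000.
The smallest integer exceeding 20.000 is 21, and checking k=21: (28)/(31) = 0.9032 > 0.90.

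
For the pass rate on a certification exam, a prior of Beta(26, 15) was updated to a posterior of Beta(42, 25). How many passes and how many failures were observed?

Beta is conjugate to the binomial likelihood: posterior = Beta(a+s, b+f).
Match parameters: s=42−26=16, f=25−15=10.

16 passes and 10 failures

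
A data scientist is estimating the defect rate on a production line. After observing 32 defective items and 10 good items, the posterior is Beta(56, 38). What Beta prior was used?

Beta(24, 28)

Under Beta–binomial conjugacy the posterior parameters are (α+s, β+f).
Subtract the data counts: 56−32=24, 38−10=28.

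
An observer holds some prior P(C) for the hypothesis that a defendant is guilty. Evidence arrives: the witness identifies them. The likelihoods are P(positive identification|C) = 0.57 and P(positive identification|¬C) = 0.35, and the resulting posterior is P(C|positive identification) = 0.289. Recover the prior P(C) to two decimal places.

P(C) = 0.20

In odds form, posterior odds = prior odds × likelihood ratio, so prior odds = posterior odds ÷ LR.
Posterior odds = 0.289/(1−0.289) = 0.4065. LR = 0.57/0.35 = 1.6286.
Prior odds = 0.4065/1.6286 = 0.2496, so P(C) = 0.2496/(1+0.2496) ≈ 0.20.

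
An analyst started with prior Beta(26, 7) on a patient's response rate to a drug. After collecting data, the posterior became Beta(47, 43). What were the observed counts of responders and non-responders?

21 responders and 36 non-responders

Under Beta–binomial conjugacy the posterior parameters are (α+s, β+f).
Match parameters: s=47−26=21, f=43−7=36.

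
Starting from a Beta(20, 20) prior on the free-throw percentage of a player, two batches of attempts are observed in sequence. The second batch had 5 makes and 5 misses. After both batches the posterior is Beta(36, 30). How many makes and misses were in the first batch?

Because Beta–binomial updating is additive in the counts, the combined data contributed (α_post−α_prior, β_post−β_prior) successes and failures.
Total across both batches: 36−20=16 makes, 30−20=10 misses.
Subtract the second batch: 16−5=11 makes and 10−5=5 misses.

11 makes and 5 misses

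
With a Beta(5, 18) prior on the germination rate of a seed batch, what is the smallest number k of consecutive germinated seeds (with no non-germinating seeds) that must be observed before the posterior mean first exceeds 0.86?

After k germinated seeds and 0 non-germinating seeds the posterior is Beta(5+k, 18), with mean (5+k)/(5+18+k).
Set (5+k)/(23+k) > 0.86 and solve: k > (0.86·23 − 5)/(1 − 0.86) = 105.571.
The smallest integer exceeding 105.571 is 106.

k = 106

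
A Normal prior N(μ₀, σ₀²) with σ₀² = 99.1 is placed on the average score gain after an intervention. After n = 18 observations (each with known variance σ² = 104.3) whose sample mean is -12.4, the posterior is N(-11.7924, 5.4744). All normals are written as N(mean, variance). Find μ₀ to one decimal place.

The posterior mean is a precision-weighted average: μ_n = (τ₀μ₀ + τ_data·x̄)/(τ₀+τ_data), with τ₀=1/σ₀² and τ_data=n/σ².
Here τ₀ = 1/99.1 = 0.010091 and τ_data = 18/104.3 = 0.172579, so τ_n = 0.182670.
Rearranging for μ₀: μ₀ = (μ_n·τ_n − τ_data·x̄)/τ₀ = (-11.7924·0.182670 − 0.172579·-12.4) / 0.010091 = -0.014138/0.010091 ≈ -1.4.

μ₀ = -1.4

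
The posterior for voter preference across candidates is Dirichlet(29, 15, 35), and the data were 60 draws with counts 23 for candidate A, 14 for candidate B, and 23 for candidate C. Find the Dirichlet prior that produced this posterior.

Dirichlet(6, 1, 12)

For a Dirichlet(α) prior with multinomial counts c, the posterior is Dirichlet(α + c) componentwise.
Subtract each count from the matching posterior parameter: 29−23=6, 15−14=1, 35−23=12.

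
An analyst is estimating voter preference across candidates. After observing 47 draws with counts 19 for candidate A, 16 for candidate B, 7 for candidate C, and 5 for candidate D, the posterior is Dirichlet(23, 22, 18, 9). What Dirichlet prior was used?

Dirichlet(4, 6, 11, 4)

For a Dirichlet(α) prior with multinomial counts c, the posterior is Dirichlet(α + c) componentwise.
Subtract each count from the matching posterior parameter: 23−19=4, 22−16=6, 18−7=11, 9−5=4.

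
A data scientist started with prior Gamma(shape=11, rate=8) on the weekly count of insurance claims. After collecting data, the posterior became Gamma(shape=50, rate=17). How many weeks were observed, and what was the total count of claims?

n = 9 weeks with total 39 claims

Gamma–Poisson conjugacy: posterior shape = α + Σxᵢ, posterior rate = β + n.
Matching: Σxᵢ = 50 − 11 = 39 and n = 17 − 8 = 9.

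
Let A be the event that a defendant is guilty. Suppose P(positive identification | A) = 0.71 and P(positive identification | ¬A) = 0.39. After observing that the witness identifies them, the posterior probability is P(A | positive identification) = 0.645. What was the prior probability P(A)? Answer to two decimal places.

P(A) = 0.50

In odds form, posterior odds = prior odds × likelihood ratio, so prior odds = posterior odds ÷ LR.
Posterior odds = 0.645/(1−0.645) = 1.8169. LR = 0.71/0.39 = 1.8205.
Prior odds = 1.8169/1.8205 = 0.9980, so P(A) = 0.9980/(1+0.9980) ≈ 0.50.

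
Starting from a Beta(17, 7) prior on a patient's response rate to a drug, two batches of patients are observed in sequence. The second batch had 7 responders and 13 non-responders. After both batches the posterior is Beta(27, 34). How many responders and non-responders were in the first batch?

3 responders and 14 non-responders

Sequential conjugate updates are equivalent to a single update on the pooled data, so total successes = posterior α − prior α and total failures = posterior β − prior β.
Total across both batches: 27−17=10 responders, 34−7=27 non-responders.
Subtract the second batch: 10−7=3 responders and 27−13=14 non-responders.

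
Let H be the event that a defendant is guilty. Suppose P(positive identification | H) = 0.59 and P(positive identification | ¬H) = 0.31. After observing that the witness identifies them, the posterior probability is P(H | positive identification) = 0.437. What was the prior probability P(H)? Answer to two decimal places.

P(H) = 0.29

In odds form, posterior odds = prior odds × likelihood ratio, so prior odds = posterior odds ÷ LR.
Posterior odds = 0.437/(1−0.437) = 0.7762. LR = 0.59/0.31 = 1.9032.
Prior odds = 0.7762/1.9032 = 0.4078, so P(H) = 0.4078/(1+0.4078) ≈ 0.29.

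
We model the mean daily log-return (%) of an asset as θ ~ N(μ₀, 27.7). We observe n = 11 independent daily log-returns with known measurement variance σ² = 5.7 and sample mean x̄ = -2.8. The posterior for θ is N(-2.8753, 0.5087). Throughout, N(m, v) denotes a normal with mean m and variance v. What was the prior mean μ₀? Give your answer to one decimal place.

With known observation variance, the Normal–Normal posterior has precision τ_n = τ₀ + n/σ² and mean μ_n = (τ₀μ₀ + (n/σ²)x̄)/τ_n.
Here τ₀ = 1/27.7 = 0.036101 and τ_data = 11/5.7 = 1.929825, so τ_n = 1.965926.
Rearranging for μ₀: μ₀ = (μ_n·τ_n − τ_data·x̄)/τ₀ = (-2.8753·1.965926 − 1.929825·-2.8) / 0.036101 = -0.249117/0.036101 ≈ -6.9.

μ₀ = -6.9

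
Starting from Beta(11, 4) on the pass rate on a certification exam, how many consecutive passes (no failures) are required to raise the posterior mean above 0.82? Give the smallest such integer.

k = 8

After k passes and 0 failures the posterior is Beta(11+k, 4), with mean (11+k)/(11+4+k).
Set (11+k)/(15+k) > 0.82 and solve: k > (0.82·15 − 11)/(1 − 0.82) = 7.222.
The smallest integer exceeding 7.222 is 8, and checking k=8: (19)/(23) = 0.8261 > 0.82.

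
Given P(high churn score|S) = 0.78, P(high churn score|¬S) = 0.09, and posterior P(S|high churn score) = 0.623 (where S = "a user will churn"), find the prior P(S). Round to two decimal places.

P(S) = 0.16

In odds form, posterior odds = prior odds × likelihood ratio, so prior odds = posterior odds ÷ LR.
Posterior odds = 0.623/(1−0.623) = 1.6525. LR = 0.78/0.09 = 8.6667.
Prior odds = 1.6525/8.6667 = 0.1907, so P(S) = 0.1907/(1+0.1907) ≈ 0.16.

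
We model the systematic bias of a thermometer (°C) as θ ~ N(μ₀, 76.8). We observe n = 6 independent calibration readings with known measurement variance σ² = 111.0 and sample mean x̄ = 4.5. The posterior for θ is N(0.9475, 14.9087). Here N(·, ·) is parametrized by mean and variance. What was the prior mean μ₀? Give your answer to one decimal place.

The posterior mean is a precision-weighted average: μ_n = (τ₀μ₀ + τ_data·x̄)/(τ₀+τ_data), with τ₀=1/σ₀² and τ_data=n/σ².
Here τ₀ = 1/76.8 = 0.013021 and τ_data = 6/111.0 = 0.054054, so τ_n = 0.067075.
Rearranging for μ₀: μ₀ = (μ_n·τ_n − τ_data·x̄)/τ₀ = (0.9475·0.067075 − 0.054054·4.5) / 0.013021 = -0.179689/0.013021 ≈ -13.8.

μ₀ = -13.8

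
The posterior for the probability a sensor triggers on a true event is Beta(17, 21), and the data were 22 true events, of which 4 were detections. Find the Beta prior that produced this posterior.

Beta(13, 3)

Under Beta–binomial conjugacy the posterior parameters are (a+s, b+f).
So a = 17 − 4 = 13 and b = 21 − 18 = 3.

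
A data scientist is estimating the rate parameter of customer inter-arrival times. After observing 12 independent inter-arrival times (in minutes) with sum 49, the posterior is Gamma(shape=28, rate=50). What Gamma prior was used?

Gamma(shape=16, rate=1)

Gamma–exponential conjugacy: posterior shape = α + n, posterior rate = β + Σtᵢ.
So α = 28 − 12 = 16 and β = 50 − 49 = 1.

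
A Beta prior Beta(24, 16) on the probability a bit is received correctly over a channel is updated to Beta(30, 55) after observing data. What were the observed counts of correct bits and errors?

Beta is conjugate to the binomial likelihood: posterior = Beta(a+s, b+f).
Match parameters: s=30−24=6, f=55−16=39.

6 correct bits and 39 errors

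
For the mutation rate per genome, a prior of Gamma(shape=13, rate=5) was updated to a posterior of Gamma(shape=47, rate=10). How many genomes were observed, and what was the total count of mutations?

n = 5 genomes with total 34 mutations

Gamma–Poisson conjugacy: posterior shape = α + Σxᵢ, posterior rate = β + n.
Matching: Σxᵢ = 47 − 13 = 34 and n = 10 − 5 = 5.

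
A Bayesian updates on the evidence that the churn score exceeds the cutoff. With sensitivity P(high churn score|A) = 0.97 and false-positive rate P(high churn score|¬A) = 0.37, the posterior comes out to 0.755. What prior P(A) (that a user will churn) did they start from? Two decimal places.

In odds form, posterior odds = prior odds × likelihood ratio, so prior odds = posterior odds ÷ LR.
Posterior odds = 0.755/(1−0.755) = 3.0816. LR = 0.97/0.37 = 2.6216.
Prior odds = 3.0816/2.6216 = 1.1755, so P(A) = 1.1755/(1+1.1755) ≈ 0.54.

P(A) = 0.54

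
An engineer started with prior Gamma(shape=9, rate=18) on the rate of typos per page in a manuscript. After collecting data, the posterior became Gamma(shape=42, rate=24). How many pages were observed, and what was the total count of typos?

A Gamma(α, β) prior (rate parametrization) on a Poisson rate with n observations summing to S gives posterior Gamma(α+S, β+n).
Matching: Σxᵢ = 42 − 9 = 33 and n = 24 − 18 = 6.

n = 6 pages with total 33 typos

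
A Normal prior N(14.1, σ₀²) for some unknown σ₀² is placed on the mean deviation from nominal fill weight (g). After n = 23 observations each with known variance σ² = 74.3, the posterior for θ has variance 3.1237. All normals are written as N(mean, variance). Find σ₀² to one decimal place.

σ₀² = 94.5

For the Normal–Normal model with known σ², precisions add: τ_n = τ₀ + n/σ².
So 1/σ₀² = 1/3.1237 − 23/74.3 = 0.320133 − 0.309556 = 0.010577.
Hence σ₀² = 1/0.010577 ≈ 94.5.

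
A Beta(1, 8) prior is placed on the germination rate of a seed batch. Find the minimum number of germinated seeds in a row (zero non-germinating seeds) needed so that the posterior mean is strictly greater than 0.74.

k = 22

After k germinated seeds and 0 non-germinating seeds the posterior is Beta(1+k, 8), with mean (1+k)/(1+8+k).
Set (1+k)/(9+k) > 0.74 and solve: k > (0.74·9 − 1)/(1 − 0.74) = 21.769.
The smallest integer exceeding 21.769 is 22, and checking k=22: (23)/(31) = 0.7419 > 0.74.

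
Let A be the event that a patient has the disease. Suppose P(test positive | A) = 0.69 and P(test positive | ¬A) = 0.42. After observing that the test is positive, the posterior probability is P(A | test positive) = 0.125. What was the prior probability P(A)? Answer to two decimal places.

P(A) = 0.08

Bayes' rule in odds form gives O(A|E) = O(A)·[P(E|A)/P(E|¬A)], hence O(A) = O(A|E)/LR.
Posterior odds = 0.125/(1−0.125) = 0.1429. LR = 0.69/0.42 = 1.6429.
Prior odds = 0.1429/1.6429 = 0.0870, so P(A) = 0.0870/(1+0.0870) ≈ 0.08.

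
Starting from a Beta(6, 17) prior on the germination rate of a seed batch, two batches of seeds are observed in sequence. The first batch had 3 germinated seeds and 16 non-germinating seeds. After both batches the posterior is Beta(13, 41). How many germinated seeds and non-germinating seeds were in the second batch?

4 germinated seeds and 8 non-germinating seeds

Because Beta–binomial updating is additive in the counts, the combined data contributed (α_post−α_prior, β_post−β_prior) successes and failures.
Total across both batches: 13−6=7 germinated seeds, 41−17=24 non-germinating seeds.
Subtract the first batch: 7−3=4 germinated seeds and 24−16=8 non-germinating seeds.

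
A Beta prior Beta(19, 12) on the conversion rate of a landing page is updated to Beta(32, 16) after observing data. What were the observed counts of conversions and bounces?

13 conversions and 4 bounces

Beta is conjugate to the binomial likelihood: posterior = Beta(α+s, β+f).
Match parameters: s=32−19=13, f=16−12=4.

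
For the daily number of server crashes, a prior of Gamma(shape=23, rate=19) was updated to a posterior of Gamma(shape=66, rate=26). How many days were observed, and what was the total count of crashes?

A Gamma(α, β) prior (rate parametrization) on a Poisson rate with n observations summing to S gives posterior Gamma(α+S, β+n).
Matching: Σxᵢ = 66 − 23 = 43 and n = 26 − 19 = 7.

n = 7 days with total 43 crashes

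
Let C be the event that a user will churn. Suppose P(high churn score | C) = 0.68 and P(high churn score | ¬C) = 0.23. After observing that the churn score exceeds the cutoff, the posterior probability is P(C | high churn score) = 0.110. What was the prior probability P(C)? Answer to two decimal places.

In odds form, posterior odds = prior odds × likelihood ratio, so prior odds = posterior odds ÷ LR.
Posterior odds = 0.110/(1−0.110) = 0.1236. LR = 0.68/0.23 = 2.9565.
Prior odds = 0.1236/2.9565 = 0.0418, so P(C) = 0.0418/(1+0.0418) ≈ 0.04.

P(C) = 0.04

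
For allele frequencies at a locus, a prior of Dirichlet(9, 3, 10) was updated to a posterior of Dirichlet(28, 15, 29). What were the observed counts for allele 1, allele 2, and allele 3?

counts (19, 12, 19)

For a Dirichlet(α) prior with multinomial counts c, the posterior is Dirichlet(α + c) componentwise.
Counts are posterior − prior componentwise: 28−9=19, 15−3=12, 29−10=19.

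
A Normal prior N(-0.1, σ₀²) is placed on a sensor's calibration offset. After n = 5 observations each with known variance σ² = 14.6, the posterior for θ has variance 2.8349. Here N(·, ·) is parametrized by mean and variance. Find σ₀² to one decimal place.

σ₀² = 97.3

For the Normal–Normal model with known σ², precisions add: τ_n = τ₀ + n/σ².
So 1/σ₀² = 1/2.8349 − 5/14.6 = 0.352746 − 0.342466 = 0.010280.
Hence σ₀² = 1/0.010280 ≈ 97.3.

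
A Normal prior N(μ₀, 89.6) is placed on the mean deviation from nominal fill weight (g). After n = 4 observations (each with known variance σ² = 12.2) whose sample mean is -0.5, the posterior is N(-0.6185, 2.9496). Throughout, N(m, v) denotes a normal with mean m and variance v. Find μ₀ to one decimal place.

μ₀ = -4.1

With known observation variance, the Normal–Normal posterior has precision τ_n = τ₀ + n/σ² and mean μ_n = (τ₀μ₀ + (n/σ²)x̄)/τ_n.
Here τ₀ = 1/89.6 = 0.011161 and τ_data = 4/12.2 = 0.327869, so τ_n = 0.339030.
Rearranging for μ₀: μ₀ = (μ_n·τ_n − τ_data·x̄)/τ₀ = (-0.6185·0.339030 − 0.327869·-0.5) / 0.011161 = -0.045756/0.011161 ≈ -4.1.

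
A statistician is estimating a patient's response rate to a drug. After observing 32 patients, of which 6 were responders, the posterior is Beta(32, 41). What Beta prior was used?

Beta(26, 15)

A Beta(α, β) prior with s successes and f failures in binomial data gives a Beta(α+s, β+f) posterior.
Subtract the data counts: 32−6=26, 41−26=15.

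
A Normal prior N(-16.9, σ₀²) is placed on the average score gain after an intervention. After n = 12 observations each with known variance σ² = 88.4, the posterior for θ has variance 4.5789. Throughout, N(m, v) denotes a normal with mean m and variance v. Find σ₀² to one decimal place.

σ₀² = 12.1

Posterior precision equals prior precision plus data precision: 1/σ_n² = 1/σ₀² + n/σ².
So 1/σ₀² = 1/4.5789 − 12/88.4 = 0.218393 − 0.135747 = 0.082646.
Hence σ₀² = 1/0.082646 ≈ 12.1.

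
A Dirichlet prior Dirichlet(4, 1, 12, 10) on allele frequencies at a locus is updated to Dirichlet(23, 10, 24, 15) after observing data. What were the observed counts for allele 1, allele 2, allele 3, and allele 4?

For a Dirichlet(α) prior with multinomial counts c, the posterior is Dirichlet(α + c) componentwise.
Counts are posterior − prior componentwise: 23−4=19, 10−1=9, 24−12=12, 15−10=5.

counts (19, 9, 12, 5)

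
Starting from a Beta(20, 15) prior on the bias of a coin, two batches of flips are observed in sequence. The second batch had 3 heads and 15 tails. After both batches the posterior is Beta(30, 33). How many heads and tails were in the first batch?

Because Beta–binomial updating is additive in the counts, the combined data contributed (α_post−α_prior, β_post−β_prior) successes and failures.
Total across both batches: 30−20=10 heads, 33−15=18 tails.
Subtract the second batch: 10−3=7 heads and 18−15=3 tails.

7 heads and 3 tails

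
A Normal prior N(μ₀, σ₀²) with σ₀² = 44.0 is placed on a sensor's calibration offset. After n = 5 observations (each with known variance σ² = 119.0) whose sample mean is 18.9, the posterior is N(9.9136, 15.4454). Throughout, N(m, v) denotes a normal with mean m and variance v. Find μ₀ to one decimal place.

μ₀ = -6.7

The posterior mean is a precision-weighted average: μ_n = (τ₀μ₀ + τ_data·x̄)/(τ₀+τ_data), with τ₀=1/σ₀² and τ_data=n/σ².
Here τ₀ = 1/44.0 = 0.022727 and τ_data = 5/119.0 = 0.042017, so τ_n = 0.064744.
Rearranging for μ₀: μ₀ = (μ_n·τ_n − τ_data·x̄)/τ₀ = (9.9136·0.064744 − 0.042017·18.9) / 0.022727 = -0.152275/0.022727 ≈ -6.7.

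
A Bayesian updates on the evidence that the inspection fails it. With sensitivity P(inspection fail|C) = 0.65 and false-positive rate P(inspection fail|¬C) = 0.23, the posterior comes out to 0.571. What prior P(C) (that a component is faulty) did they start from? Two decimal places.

P(C) = 0.32

Bayes' rule in odds form gives O(C|E) = O(C)·[P(E|C)/P(E|¬C)], hence O(C) = O(C|E)/LR.
Posterior odds = 0.571/(1−0.571) = 1.3310. LR = 0.65/0.23 = 2.8261.
Prior odds = 1.3310/2.8261 = 0.4710, so P(C) = 0.4710/(1+0.4710) ≈ 0.32.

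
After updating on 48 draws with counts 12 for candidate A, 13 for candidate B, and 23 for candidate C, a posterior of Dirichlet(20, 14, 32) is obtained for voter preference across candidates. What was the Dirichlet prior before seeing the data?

For a Dirichlet(α) prior with multinomial counts c, the posterior is Dirichlet(α + c) componentwise.
Subtract each count from the matching posterior parameter: 20−12=8, 14−13=1, 32−23=9.

Dirichlet(8, 1, 9)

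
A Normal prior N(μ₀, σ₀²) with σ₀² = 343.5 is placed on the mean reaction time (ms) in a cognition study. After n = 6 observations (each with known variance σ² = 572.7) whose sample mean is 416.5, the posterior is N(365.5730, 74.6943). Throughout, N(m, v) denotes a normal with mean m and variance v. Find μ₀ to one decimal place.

μ₀ = 182.3

With known observation variance, the Normal–Normal posterior has precision τ_n = τ₀ + n/σ² and mean μ_n = (τ₀μ₀ + (n/σ²)x̄)/τ_n.
Here τ₀ = 1/343.5 = 0.002911 and τ_data = 6/572.7 = 0.010477, so τ_n = 0.013388.
Rearranging for μ₀: μ₀ = (μ_n·τ_n − τ_data·x̄)/τ₀ = (365.5730·0.013388 − 0.010477·416.5) / 0.002911 = 0.530621/0.002911 ≈ 182.3.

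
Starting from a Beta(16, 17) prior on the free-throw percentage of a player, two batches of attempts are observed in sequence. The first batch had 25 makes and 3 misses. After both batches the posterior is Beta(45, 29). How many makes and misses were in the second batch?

4 makes and 9 misses

Because Beta–binomial updating is additive in the counts, the combined data contributed (α_post−α_prior, β_post−β_prior) successes and failures.
Total across both batches: 45−16=29 makes, 29−17=12 misses.
Subtract the first batch: 29−25=4 makes and 12−3=9 misses.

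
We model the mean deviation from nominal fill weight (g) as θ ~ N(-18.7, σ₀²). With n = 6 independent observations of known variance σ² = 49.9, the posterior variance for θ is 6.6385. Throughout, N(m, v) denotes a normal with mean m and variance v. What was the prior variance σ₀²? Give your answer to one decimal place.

σ₀² = 32.9

For the Normal–Normal model with known σ², precisions add: τ_n = τ₀ + n/σ².
So 1/σ₀² = 1/6.6385 − 6/49.9 = 0.150636 − 0.120240 = 0.030396.
Hence σ₀² = 1/0.030396 ≈ 32.9.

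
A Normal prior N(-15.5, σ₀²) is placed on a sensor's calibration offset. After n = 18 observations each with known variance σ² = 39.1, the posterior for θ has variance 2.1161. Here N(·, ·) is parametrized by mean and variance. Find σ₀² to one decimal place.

Posterior precision equals prior precision plus data precision: 1/σ_n² = 1/σ₀² + n/σ².
So 1/σ₀² = 1/2.1161 − 18/39.1 = 0.472567 − 0.460358 = 0.012209.
Hence σ₀² = 1/0.012209 ≈ 81.9.

σ₀² = 81.9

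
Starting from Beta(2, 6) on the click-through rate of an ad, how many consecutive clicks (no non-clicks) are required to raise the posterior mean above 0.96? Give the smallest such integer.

k = 143

After k clicks and 0 non-clicks the posterior is Beta(2+k, 6), with mean (2+k)/(2+6+k).
Set (2+k)/(8+k) > 0.96 and solve: k > (0.96·8 − 2)/(1 − 0.96) = 142.000.
The smallest integer exceeding 142.000 is 143, and checking k=143: (145)/(151) = 0.9603 > 0.96.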